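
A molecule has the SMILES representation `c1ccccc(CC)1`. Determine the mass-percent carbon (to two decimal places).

90.51%

Atom tally by fragment:
  benzene ring core → C:6 H:6
  (− 1 ring H displaced by substituents)
  + C2H5 → C:2 H:5
Element totals:
  C: 8
  H: 10
Molecular formula: C8H10.
Molar mass = 106.168 g/mol.
Mass from C: 8 × 12.011 = 96.088 g/mol.
%C = 96.088 / 106.168 × 100 = 90.51%.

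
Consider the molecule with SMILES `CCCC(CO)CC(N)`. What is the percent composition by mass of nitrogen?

10.67%

Atom tally by fragment:
  CH3 → C:1 H:3
  CH2 → C:1 H:2
  CH2 → C:1 H:2
  CH(CH2OH) → C:2 H:4 O:1
  CH2 → C:1 H:2
  CH2NH2 → C:1 H:4 N:1
Element totals:
  C: 7
  H: 17
  N: 1
  O: 1
Molecular formula: C7H17NO.
Molar mass = 131.219 g/mol.
Mass from N: 1 × 14.007 = 14.007 g/mol.
%N = 14.007 / 131.219 × 100 = 10.67%.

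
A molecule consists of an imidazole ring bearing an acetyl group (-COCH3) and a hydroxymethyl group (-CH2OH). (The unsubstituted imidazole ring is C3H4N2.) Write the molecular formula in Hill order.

Atom tally by fragment:
  imidazole ring core → C:3 H:4 N:2
  (− 2 ring H displaced by substituents)
  + COCH3 → C:2 H:3 O:1
  + CH2OH → C:1 H:3 O:1
Element totals:
  C: 6
  H: 8
  N: 2
  O: 2

C6H8N2O2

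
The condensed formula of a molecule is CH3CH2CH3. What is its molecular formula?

C3H8

Atom tally by fragment:
  CH3 → C:1 H:3
  CH2 → C:1 H:2
  CH3 → C:1 H:3
Element totals:
  C: 3
  H: 8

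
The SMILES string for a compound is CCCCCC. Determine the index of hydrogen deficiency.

Atom tally by fragment:
  CH3 → C:1 H:3
  CH2 → C:1 H:2
  CH2 → C:1 H:2
  CH2 → C:1 H:2
  CH2 → C:1 H:2
  CH3 → C:1 H:3
Element totals:
  C: 6
  H: 14
Molecular formula: C6H14.
DoU = (2C + 2 + N − H − X) / 2 = (2·6 + 2 + 0 − 14 − 0) / 2 = 0.

0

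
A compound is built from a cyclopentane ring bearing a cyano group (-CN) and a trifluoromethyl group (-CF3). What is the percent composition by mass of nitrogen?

8.59%

Atom tally by fragment:
  cyclopentane ring core → C:5 H:10
  (− 2 ring H displaced by substituents)
  + CN → C:1 N:1
  + CF3 → C:1 F:3
Element totals:
  C: 7
  H: 8
  F: 3
  N: 1
Molecular formula: C7H8F3N.
Molar mass = 163.142 g/mol.
Mass from N: 1 × 14.007 = 14.007 g/mol.
%N = 14.007 / 163.142 × 100 = 8.59%.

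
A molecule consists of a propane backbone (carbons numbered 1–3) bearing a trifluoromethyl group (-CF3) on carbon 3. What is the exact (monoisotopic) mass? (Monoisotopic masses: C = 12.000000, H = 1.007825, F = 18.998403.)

112.0500

Atom tally by fragment:
  CH3 → C:1 H:3
  CH2 → C:1 H:2
  CH2CF3 → C:2 H:2 F:3
Element totals:
  C: 4
  H: 7
  F: 3
Molecular formula: C4H7F3.
  M = 4(12.0) + 7(1.007825) + 3(18.998403)
    = 48.000000 + 7.054775 + 56.995209 = 112.049984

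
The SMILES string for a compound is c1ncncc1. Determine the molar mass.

80.09 g/mol

Atom tally by fragment:
  pyrimidine ring core → C:4 H:4 N:2
Element totals:
  C: 4
  H: 4
  N: 2
Molecular formula: C4H4N2.
  M = 4(12.011) + 4(1.008) + 2(14.007)
    = 48.044 + 4.032 + 28.014 = 80.090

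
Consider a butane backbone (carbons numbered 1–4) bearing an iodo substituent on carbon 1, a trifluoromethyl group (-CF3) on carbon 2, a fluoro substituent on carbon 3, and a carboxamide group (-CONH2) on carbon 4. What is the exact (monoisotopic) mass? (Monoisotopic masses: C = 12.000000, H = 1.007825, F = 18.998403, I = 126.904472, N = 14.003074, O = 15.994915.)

Atom tally by fragment:
  ICH2 → C:1 H:2 I:1
  CH(CF3) → C:2 H:1 F:3
  CH(F) → C:1 H:1 F:1
  CH2CONH2 → C:2 H:4 O:1 N:1
Element totals:
  C: 6
  H: 8
  F: 4
  I: 1
  N: 1
  O: 1
Molecular formula: C6H8F4INO.
  M = 6(12.0) + 8(1.007825) + 4(18.998403) + 126.904472 + 14.003074 + 15.994915
    = 72.000000 + 8.062600 + 75.993612 + 126.904472 + 14.003074 + 15.994915 = 312.958673

312.9587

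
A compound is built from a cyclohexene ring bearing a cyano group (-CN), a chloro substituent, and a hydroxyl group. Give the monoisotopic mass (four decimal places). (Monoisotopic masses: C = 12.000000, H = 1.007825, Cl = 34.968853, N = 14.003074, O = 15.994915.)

Atom tally by fragment:
  cyclohexene ring core → C:6 H:10
  (− 3 ring H displaced by substituents)
  + CN → C:1 N:1
  + Cl → Cl:1
  + OH → O:1 H:1
Element totals:
  C: 7
  H: 8
  Cl: 1
  N: 1
  O: 1
Molecular formula: C7H8ClNO.
  M = 7(12.0) + 8(1.007825) + 34.968853 + 14.003074 + 15.994915
    = 84.000000 + 8.062600 + 34.968853 + 14.003074 + 15.994915 = 157.029442

157.0294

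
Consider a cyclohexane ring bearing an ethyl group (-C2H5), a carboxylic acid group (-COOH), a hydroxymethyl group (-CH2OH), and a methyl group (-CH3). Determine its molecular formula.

C11H20O3

Atom tally by fragment:
  cyclohexane ring core → C:6 H:12
  (− 4 ring H displaced by substituents)
  + C2H5 → C:2 H:5
  + COOH → C:1 H:1 O:2
  + CH2OH → C:1 H:3 O:1
  + CH3 → C:1 H:3
Element totals:
  C: 11
  H: 20
  O: 3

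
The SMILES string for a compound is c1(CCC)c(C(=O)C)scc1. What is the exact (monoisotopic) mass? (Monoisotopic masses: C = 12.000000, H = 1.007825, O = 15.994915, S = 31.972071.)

168.0609

Atom tally by fragment:
  thiophene ring core → C:4 H:4 S:1
  (− 2 ring H displaced by substituents)
  + CH2CH2CH3 → C:3 H:7
  + COCH3 → C:2 H:3 O:1
Element totals:
  C: 9
  H: 12
  O: 1
  S: 1
Molecular formula: C9H12OS.
  M = 9(12.0) + 12(1.007825) + 15.994915 + 31.972071
    = 108.000000 + 12.093900 + 15.994915 + 31.972071 = 168.060886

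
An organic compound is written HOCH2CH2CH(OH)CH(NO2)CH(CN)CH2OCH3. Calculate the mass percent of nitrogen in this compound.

12.84%

Atom tally by fragment:
  HOCH2CH2 → C:2 H:5 O:1
  CH(OH) → C:1 H:2 O:1
  CH(NO2) → C:1 H:1 N:1 O:2
  CH(CN) → C:2 H:1 N:1
  CH2OCH3 → C:2 H:5 O:1
Element totals:
  C: 8
  H: 14
  N: 2
  O: 5
Molecular formula: C8H14N2O5.
Molar mass = 218.209 g/mol.
Mass from N: 2 × 14.007 = 28.014 g/mol.
%N = 28.014 / 218.209 × 100 = 12.84%.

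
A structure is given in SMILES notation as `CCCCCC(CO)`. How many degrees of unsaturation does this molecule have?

0

Atom tally by fragment:
  CH3 → C:1 H:3
  CH2 → C:1 H:2
  CH2 → C:1 H:2
  CH2 → C:1 H:2
  CH2 → C:1 H:2
  CH2CH2OH → C:2 H:5 O:1
Element totals:
  C: 7
  H: 16
  O: 1
Molecular formula: C7H16O.
DoU = (2C + 2 + N − H − X) / 2 = (2·7 + 2 + 0 − 16 − 0) / 2 = 0.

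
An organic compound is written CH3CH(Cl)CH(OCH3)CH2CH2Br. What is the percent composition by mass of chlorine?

Atom tally by fragment:
  CH3 → C:1 H:3
  CH(Cl) → C:1 H:1 Cl:1
  CH(OCH3) → C:2 H:4 O:1
  CH2 → C:1 H:2
  CH2Br → C:1 H:2 Br:1
Element totals:
  C: 6
  H: 12
  Br: 1
  Cl: 1
  O: 1
Molecular formula: C6H12BrClO.
Molar mass = 215.515 g/mol.
Mass from Cl: 1 × 35.45 = 35.450 g/mol.
%Cl = 35.450 / 215.515 × 100 = 16.45%.

16.45%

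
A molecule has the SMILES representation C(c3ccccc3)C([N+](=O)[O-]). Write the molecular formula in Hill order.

Atom tally by fragment:
  C6H5CH2 → C:7 H:7
  CH2NO2 → C:1 H:2 N:1 O:2
Element totals:
  C: 8
  H: 9
  N: 1
  O: 2

C8H9NO2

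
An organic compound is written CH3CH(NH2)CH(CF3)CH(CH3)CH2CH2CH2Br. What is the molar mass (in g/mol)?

276.14 g/mol

Atom tally by fragment:
  CH3 → C:1 H:3
  CH(NH2) → C:1 H:3 N:1
  CH(CF3) → C:2 H:1 F:3
  CH(CH3) → C:2 H:4
  CH2 → C:1 H:2
  CH2 → C:1 H:2
  CH2Br → C:1 H:2 Br:1
Element totals:
  C: 9
  H: 17
  Br: 1
  F: 3
  N: 1
Molecular formula: C9H17BrF3N.
  M = 9(12.011) + 17(1.008) + 79.904 + 3(18.998) + 14.007
    = 108.099 + 17.136 + 79.904 + 56.994 + 14.007 = 276.140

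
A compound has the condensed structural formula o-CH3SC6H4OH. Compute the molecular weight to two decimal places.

Element totals:
  C: 7
  H: 8
  O: 1
  S: 1
Molecular formula: C7H8OS.
  M = 7(12.011) + 8(1.008) + 15.999 + 32.06
    = 84.077 + 8.064 + 15.999 + 32.060 = 140.200

140.20 g/mol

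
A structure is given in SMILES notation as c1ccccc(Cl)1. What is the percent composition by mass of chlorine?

31.50%

Atom tally by fragment:
  benzene ring core → C:6 H:6
  (− 1 ring H displaced by substituents)
  + Cl → Cl:1
Element totals:
  C: 6
  H: 5
  Cl: 1
Molecular formula: C6H5Cl.
Molar mass = 112.556 g/mol.
Mass from Cl: 1 × 35.45 = 35.450 g/mol.
%Cl = 35.450 / 112.556 × 100 = 31.50%.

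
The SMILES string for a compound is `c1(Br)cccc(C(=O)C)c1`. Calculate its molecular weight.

199.05 g/mol

Atom tally by fragment:
  benzene ring core → C:6 H:6
  (− 2 ring H displaced by substituents)
  + Br → Br:1
  + COCH3 → C:2 H:3 O:1
Element totals:
  C: 8
  H: 7
  Br: 1
  O: 1
Molecular formula: C8H7BrO.
  M = 8(12.011) + 7(1.008) + 79.904 + 15.999
    = 96.088 + 7.056 + 79.904 + 15.999 = 199.047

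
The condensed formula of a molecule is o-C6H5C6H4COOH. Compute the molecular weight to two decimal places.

Atom tally by fragment:
  benzene ring core → C:6 H:6
  (− 2 ring H displaced by substituents)
  + C6H5 → C:6 H:5
  + COOH → C:1 H:1 O:2
Element totals:
  C: 13
  H: 10
  O: 2
Molecular formula: C13H10O2.
  M = 13(12.011) + 10(1.008) + 2(15.999)
    = 156.143 + 10.080 + 31.998 = 198.221

198.22 g/mol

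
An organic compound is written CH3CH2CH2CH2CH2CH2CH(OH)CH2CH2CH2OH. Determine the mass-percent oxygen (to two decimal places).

Atom tally by fragment:
  CH3 → C:1 H:3
  CH2 → C:1 H:2
  CH2 → C:1 H:2
  CH2 → C:1 H:2
  CH2 → C:1 H:2
  CH2 → C:1 H:2
  CH(OH) → C:1 H:2 O:1
  CH2 → C:1 H:2
  CH2CH2OH → C:2 H:5 O:1
Element totals:
  C: 10
  H: 22
  O: 2
Molecular formula: C10H22O2.
Molar mass = 174.284 g/mol.
Mass from O: 2 × 15.999 = 31.998 g/mol.
%O = 31.998 / 174.284 × 100 = 18.36%.

18.36%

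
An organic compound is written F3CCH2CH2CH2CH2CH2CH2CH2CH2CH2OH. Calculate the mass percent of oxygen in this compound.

7.54%

Element totals:
  C: 10
  H: 19
  F: 3
  O: 1
Molecular formula: C10H19F3O.
Molar mass = 212.255 g/mol.
Mass from O: 1 × 15.999 = 15.999 g/mol.
%O = 15.999 / 212.255 × 100 = 7.54%.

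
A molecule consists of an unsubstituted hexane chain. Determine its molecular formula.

Atom tally by fragment:
  CH3 → C:1 H:3
  CH2 → C:1 H:2
  CH2 → C:1 H:2
  CH2 → C:1 H:2
  CH2 → C:1 H:2
  CH3 → C:1 H:3
Element totals:
  C: 6
  H: 14

C6H14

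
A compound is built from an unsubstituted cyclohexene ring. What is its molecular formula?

C6H10

Atom tally by fragment:
  cyclohexene ring core → C:6 H:10
Element totals:
  C: 6
  H: 10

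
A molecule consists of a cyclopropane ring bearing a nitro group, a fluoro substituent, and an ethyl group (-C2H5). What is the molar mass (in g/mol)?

Atom tally by fragment:
  cyclopropane ring core → C:3 H:6
  (− 3 ring H displaced by substituents)
  + NO2 → N:1 O:2
  + F → F:1
  + C2H5 → C:2 H:5
Element totals:
  C: 5
  H: 8
  F: 1
  N: 1
  O: 2
Molecular formula: C5H8FNO2.
  M = 5(12.011) + 8(1.008) + 18.998 + 14.007 + 2(15.999)
    = 60.055 + 8.064 + 18.998 + 14.007 + 31.998 = 133.122

133.12 g/mol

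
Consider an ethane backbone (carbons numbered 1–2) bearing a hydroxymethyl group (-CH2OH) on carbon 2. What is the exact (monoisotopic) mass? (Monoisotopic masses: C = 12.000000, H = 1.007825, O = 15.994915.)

Atom tally by fragment:
  CH3 → C:1 H:3
  CH2CH2OH → C:2 H:5 O:1
Element totals:
  C: 3
  H: 8
  O: 1
Molecular formula: C3H8O.
  M = 3(12.0) + 8(1.007825) + 15.994915
    = 36.000000 + 8.062600 + 15.994915 = 60.057515

60.0575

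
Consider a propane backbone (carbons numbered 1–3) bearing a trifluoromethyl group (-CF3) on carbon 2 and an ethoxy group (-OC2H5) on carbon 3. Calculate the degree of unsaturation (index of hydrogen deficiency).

Atom tally by fragment:
  CH3 → C:1 H:3
  CH(CF3) → C:2 H:1 F:3
  CH2OC2H5 → C:3 H:7 O:1
Element totals:
  C: 6
  H: 11
  F: 3
  O: 1
Molecular formula: C6H11F3O.
DoU = (2C + 2 + N − H − X) / 2 = (2·6 + 2 + 0 − 11 − 3) / 2 = 0.

0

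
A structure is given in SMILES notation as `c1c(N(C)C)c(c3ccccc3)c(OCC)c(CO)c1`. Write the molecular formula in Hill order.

C17H21NO2

Atom tally by fragment:
  benzene ring core → C:6 H:6
  (− 4 ring H displaced by substituents)
  + N(CH3)2 → N:1 C:2 H:6
  + C6H5 → C:6 H:5
  + OC2H5 → C:2 H:5 O:1
  + CH2OH → C:1 H:3 O:1
Element totals:
  C: 17
  H: 21
  N: 1
  O: 2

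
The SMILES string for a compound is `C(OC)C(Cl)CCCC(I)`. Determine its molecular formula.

C7H14ClIO

Atom tally by fragment:
  CH3OCH2 → C:2 H:5 O:1
  CH(Cl) → C:1 H:1 Cl:1
  CH2 → C:1 H:2
  CH2 → C:1 H:2
  CH2 → C:1 H:2
  CH2I → C:1 H:2 I:1
Element totals:
  C: 7
  H: 14
  Cl: 1
  I: 1
  O: 1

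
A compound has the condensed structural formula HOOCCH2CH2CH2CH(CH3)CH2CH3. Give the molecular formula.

Atom tally by fragment:
  HOOCCH2 → C:2 H:3 O:2
  CH2 → C:1 H:2
  CH2 → C:1 H:2
  CH(CH3) → C:2 H:4
  CH2 → C:1 H:2
  CH3 → C:1 H:3
Element totals:
  C: 8
  H: 16
  O: 2

C8H16O2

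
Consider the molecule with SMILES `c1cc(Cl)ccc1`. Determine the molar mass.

112.56 g/mol

Atom tally by fragment:
  benzene ring core → C:6 H:6
  (− 1 ring H displaced by substituents)
  + Cl → Cl:1
Element totals:
  C: 6
  H: 5
  Cl: 1
Molecular formula: C6H5Cl.
  M = 6(12.011) + 5(1.008) + 35.45
    = 72.066 + 5.040 + 35.450 = 112.556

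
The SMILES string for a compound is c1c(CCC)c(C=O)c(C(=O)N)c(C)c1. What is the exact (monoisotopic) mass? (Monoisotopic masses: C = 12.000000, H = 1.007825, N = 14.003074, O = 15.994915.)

205.1103

Atom tally by fragment:
  benzene ring core → C:6 H:6
  (− 4 ring H displaced by substituents)
  + CH2CH2CH3 → C:3 H:7
  + CHO → C:1 H:1 O:1
  + CONH2 → C:1 H:2 O:1 N:1
  + CH3 → C:1 H:3
Element totals:
  C: 12
  H: 15
  N: 1
  O: 2
Molecular formula: C12H15NO2.
  M = 12(12.0) + 15(1.007825) + 14.003074 + 2(15.994915)
    = 144.000000 + 15.117375 + 14.003074 + 31.989830 = 205.110279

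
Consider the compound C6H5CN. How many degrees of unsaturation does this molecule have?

Atom tally by fragment:
  benzene ring core → C:6 H:6
  (− 1 ring H displaced by substituents)
  + CN → C:1 N:1
Element totals:
  C: 7
  H: 5
  N: 1
Molecular formula: C7H5N.
DoU = (2C + 2 + N − H − X) / 2 = (2·7 + 2 + 1 − 5 − 0) / 2 = 6.

6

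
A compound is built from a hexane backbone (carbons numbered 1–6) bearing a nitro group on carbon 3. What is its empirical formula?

C6H13NO2

Atom tally by fragment:
  CH3 → C:1 H:3
  CH2 → C:1 H:2
  CH(NO2) → C:1 H:1 N:1 O:2
  CH2 → C:1 H:2
  CH2 → C:1 H:2
  CH3 → C:1 H:3
Element totals:
  C: 6
  H: 13
  N: 1
  O: 2
Molecular formula: C6H13NO2.
gcd of subscripts (6, 13, 1, 2) = 1, so the empirical formula equals the molecular formula.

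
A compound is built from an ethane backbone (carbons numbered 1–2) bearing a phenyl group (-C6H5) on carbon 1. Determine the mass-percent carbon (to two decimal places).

90.51%

Atom tally by fragment:
  C6H5CH2 → C:7 H:7
  CH3 → C:1 H:3
Element totals:
  C: 8
  H: 10
Molecular formula: C8H10.
Molar mass = 106.168 g/mol.
Mass from C: 8 × 12.011 = 96.088 g/mol.
%C = 96.088 / 106.168 × 100 = 90.51%.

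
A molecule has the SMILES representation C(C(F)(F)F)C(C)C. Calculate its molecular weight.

Atom tally by fragment:
  F3CCH2 → C:2 H:2 F:3
  CH(CH3) → C:2 H:4
  CH3 → C:1 H:3
Element totals:
  C: 5
  H: 9
  F: 3
Molecular formula: C5H9F3.
  M = 5(12.011) + 9(1.008) + 3(18.998)
    = 60.055 + 9.072 + 56.994 = 126.121

126.12 g/mol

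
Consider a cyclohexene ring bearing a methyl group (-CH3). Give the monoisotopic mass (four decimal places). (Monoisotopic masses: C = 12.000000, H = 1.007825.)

Atom tally by fragment:
  cyclohexene ring core → C:6 H:10
  (− 1 ring H displaced by substituents)
  + CH3 → C:1 H:3
Element totals:
  C: 7
  H: 12
Molecular formula: C7H12.
  M = 7(12.0) + 12(1.007825)
    = 84.000000 + 12.093900 = 96.093900

96.0939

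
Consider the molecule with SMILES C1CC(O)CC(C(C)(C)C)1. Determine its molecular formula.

Atom tally by fragment:
  cyclopentane ring core → C:5 H:10
  (− 2 ring H displaced by substituents)
  + OH → O:1 H:1
  + C(CH3)3 → C:4 H:9
Element totals:
  C: 9
  H: 18
  O: 1

C9H18O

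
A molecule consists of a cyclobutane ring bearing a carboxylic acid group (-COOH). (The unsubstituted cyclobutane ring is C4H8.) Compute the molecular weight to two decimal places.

Atom tally by fragment:
  cyclobutane ring core → C:4 H:8
  (− 1 ring H displaced by substituents)
  + COOH → C:1 H:1 O:2
Element totals:
  C: 5
  H: 8
  O: 2
Molecular formula: C5H8O2.
  M = 5(12.011) + 8(1.008) + 2(15.999)
    = 60.055 + 8.064 + 31.998 = 100.117

100.12 g/mol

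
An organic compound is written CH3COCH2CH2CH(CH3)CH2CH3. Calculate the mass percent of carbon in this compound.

74.94%

Atom tally by fragment:
  CH3COCH2 → C:3 H:5 O:1
  CH2 → C:1 H:2
  CH(CH3) → C:2 H:4
  CH2 → C:1 H:2
  CH3 → C:1 H:3
Element totals:
  C: 8
  H: 16
  O: 1
Molecular formula: C8H16O.
Molar mass = 128.215 g/mol.
Mass from C: 8 × 12.011 = 96.088 g/mol.
%C = 96.088 / 128.215 × 100 = 74.94%.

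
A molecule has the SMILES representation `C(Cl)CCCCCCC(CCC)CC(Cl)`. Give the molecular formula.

C13H26Cl2

Atom tally by fragment:
  ClCH2 → C:1 H:2 Cl:1
  CH2 → C:1 H:2
  CH2 → C:1 H:2
  CH2 → C:1 H:2
  CH2 → C:1 H:2
  CH2 → C:1 H:2
  CH2 → C:1 H:2
  CH(CH2CH2CH3) → C:4 H:8
  CH2 → C:1 H:2
  CH2Cl → C:1 H:2 Cl:1
Element totals:
  C: 13
  H: 26
  Cl: 2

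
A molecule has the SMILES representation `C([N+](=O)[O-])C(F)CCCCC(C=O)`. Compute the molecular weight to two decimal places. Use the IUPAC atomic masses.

Atom tally by fragment:
  O2NCH2 → C:1 H:2 N:1 O:2
  CH(F) → C:1 H:1 F:1
  CH2 → C:1 H:2
  CH2 → C:1 H:2
  CH2 → C:1 H:2
  CH2 → C:1 H:2
  CH2CHO → C:2 H:3 O:1
Element totals:
  C: 8
  H: 14
  F: 1
  N: 1
  O: 3
Molecular formula: C8H14FNO3.
  M = 8(12.011) + 14(1.008) + 18.998 + 14.007 + 3(15.999)
    = 96.088 + 14.112 + 18.998 + 14.007 + 47.997 = 191.202

191.20 g/mol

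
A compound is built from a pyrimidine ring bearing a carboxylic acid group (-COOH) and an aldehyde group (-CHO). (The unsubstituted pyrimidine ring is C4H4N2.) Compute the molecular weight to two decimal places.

Atom tally by fragment:
  pyrimidine ring core → C:4 H:4 N:2
  (− 2 ring H displaced by substituents)
  + COOH → C:1 H:1 O:2
  + CHO → C:1 H:1 O:1
Element totals:
  C: 6
  H: 4
  N: 2
  O: 3
Molecular formula: C6H4N2O3.
  M = 6(12.011) + 4(1.008) + 2(14.007) + 3(15.999)
    = 72.066 + 4.032 + 28.014 + 47.997 = 152.109

152.11 g/mol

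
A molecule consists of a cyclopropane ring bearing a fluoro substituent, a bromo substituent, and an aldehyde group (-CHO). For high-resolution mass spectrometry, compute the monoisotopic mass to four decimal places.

165.9430

Atom tally by fragment:
  cyclopropane ring core → C:3 H:6
  (− 3 ring H displaced by substituents)
  + F → F:1
  + Br → Br:1
  + CHO → C:1 H:1 O:1
Element totals:
  C: 4
  H: 4
  Br: 1
  F: 1
  O: 1
Molecular formula: C4H4BrFO.
  M = 4(12.0) + 4(1.007825) + 78.918338 + 18.998403 + 15.994915
    = 48.000000 + 4.031300 + 78.918338 + 18.998403 + 15.994915 = 165.942956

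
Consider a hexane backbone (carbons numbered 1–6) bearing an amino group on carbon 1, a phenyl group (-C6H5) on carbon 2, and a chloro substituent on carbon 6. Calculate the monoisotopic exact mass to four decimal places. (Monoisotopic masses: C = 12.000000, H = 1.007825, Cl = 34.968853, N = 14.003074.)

211.1128

Atom tally by fragment:
  H2NCH2 → C:1 H:4 N:1
  CH(C6H5) → C:7 H:6
  CH2 → C:1 H:2
  CH2 → C:1 H:2
  CH2 → C:1 H:2
  CH2Cl → C:1 H:2 Cl:1
Element totals:
  C: 12
  H: 18
  Cl: 1
  N: 1
Molecular formula: C12H18ClN.
  M = 12(12.0) + 18(1.007825) + 34.968853 + 14.003074
    = 144.000000 + 18.140850 + 34.968853 + 14.003074 = 211.112777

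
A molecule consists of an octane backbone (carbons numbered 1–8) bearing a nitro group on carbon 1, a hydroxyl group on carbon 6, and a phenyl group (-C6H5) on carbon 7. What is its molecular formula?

C14H21NO3

Atom tally by fragment:
  O2NCH2 → C:1 H:2 N:1 O:2
  CH2 → C:1 H:2
  CH2 → C:1 H:2
  CH2 → C:1 H:2
  CH2 → C:1 H:2
  CH(OH) → C:1 H:2 O:1
  CH(C6H5) → C:7 H:6
  CH3 → C:1 H:3
Element totals:
  C: 14
  H: 21
  N: 1
  O: 3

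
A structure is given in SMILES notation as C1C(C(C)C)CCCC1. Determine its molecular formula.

Atom tally by fragment:
  cyclohexane ring core → C:6 H:12
  (− 1 ring H displaced by substituents)
  + CH(CH3)2 → C:3 H:7
Element totals:
  C: 9
  H: 18

C9H18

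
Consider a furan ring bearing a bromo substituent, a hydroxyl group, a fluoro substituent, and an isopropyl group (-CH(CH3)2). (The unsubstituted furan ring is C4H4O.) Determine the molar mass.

Atom tally by fragment:
  furan ring core → C:4 H:4 O:1
  (− 4 ring H displaced by substituents)
  + Br → Br:1
  + OH → O:1 H:1
  + F → F:1
  + CH(CH3)2 → C:3 H:7
Element totals:
  C: 7
  H: 8
  Br: 1
  F: 1
  O: 2
Molecular formula: C7H8BrFO2.
  M = 7(12.011) + 8(1.008) + 79.904 + 18.998 + 2(15.999)
    = 84.077 + 8.064 + 79.904 + 18.998 + 31.998 = 223.041

223.04 g/mol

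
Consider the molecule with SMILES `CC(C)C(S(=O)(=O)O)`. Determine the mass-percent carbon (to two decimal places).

34.77%

Atom tally by fragment:
  CH3 → C:1 H:3
  CH(CH3) → C:2 H:4
  CH2SO3H → C:1 H:3 S:1 O:3
Element totals:
  C: 4
  H: 10
  O: 3
  S: 1
Molecular formula: C4H10O3S.
Molar mass = 138.181 g/mol.
Mass from C: 4 × 12.011 = 48.044 g/mol.
%C = 48.044 / 138.181 × 100 = 34.77%.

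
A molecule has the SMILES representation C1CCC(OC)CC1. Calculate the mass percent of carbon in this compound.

Atom tally by fragment:
  cyclohexane ring core → C:6 H:12
  (− 1 ring H displaced by substituents)
  + OCH3 → C:1 H:3 O:1
Element totals:
  C: 7
  H: 14
  O: 1
Molecular formula: C7H14O.
Molar mass = 114.188 g/mol.
Mass from C: 7 × 12.011 = 84.077 g/mol.
%C = 84.077 / 114.188 × 100 = 73.63%.

73.63%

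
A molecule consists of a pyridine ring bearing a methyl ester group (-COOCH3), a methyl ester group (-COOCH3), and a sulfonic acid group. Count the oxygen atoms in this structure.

Atom tally by fragment:
  pyridine ring core → C:5 H:5 N:1
  (− 3 ring H displaced by substituents)
  + COOCH3 → C:2 H:3 O:2
  + COOCH3 → C:2 H:3 O:2
  + SO3H → S:1 O:3 H:1
Element totals:
  C: 9
  H: 9
  N: 1
  O: 7
  S: 1

7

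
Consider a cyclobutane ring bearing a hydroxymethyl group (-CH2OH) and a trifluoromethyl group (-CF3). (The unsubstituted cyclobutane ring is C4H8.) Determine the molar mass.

154.13 g/mol

Atom tally by fragment:
  cyclobutane ring core → C:4 H:8
  (− 2 ring H displaced by substituents)
  + CH2OH → C:1 H:3 O:1
  + CF3 → C:1 F:3
Element totals:
  C: 6
  H: 9
  F: 3
  O: 1
Molecular formula: C6H9F3O.
  M = 6(12.011) + 9(1.008) + 3(18.998) + 15.999
    = 72.066 + 9.072 + 56.994 + 15.999 = 154.131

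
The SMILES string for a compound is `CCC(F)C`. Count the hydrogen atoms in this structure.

Atom tally by fragment:
  CH3 → C:1 H:3
  CH2 → C:1 H:2
  CH(F) → C:1 H:1 F:1
  CH3 → C:1 H:3
Element totals:
  C: 4
  H: 9
  F: 1

9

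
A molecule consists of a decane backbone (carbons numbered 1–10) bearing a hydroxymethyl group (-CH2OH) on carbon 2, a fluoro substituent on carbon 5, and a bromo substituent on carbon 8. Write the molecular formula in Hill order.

C11H22BrFO

Atom tally by fragment:
  CH3 → C:1 H:3
  CH(CH2OH) → C:2 H:4 O:1
  CH2 → C:1 H:2
  CH2 → C:1 H:2
  CH(F) → C:1 H:1 F:1
  CH2 → C:1 H:2
  CH2 → C:1 H:2
  CH(Br) → C:1 H:1 Br:1
  CH2 → C:1 H:2
  CH3 → C:1 H:3
Element totals:
  C: 11
  H: 22
  Br: 1
  F: 1
  O: 1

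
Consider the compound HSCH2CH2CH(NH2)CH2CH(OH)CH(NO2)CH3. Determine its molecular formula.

Element totals:
  C: 7
  H: 16
  N: 2
  O: 3
  S: 1

C7H16N2O3S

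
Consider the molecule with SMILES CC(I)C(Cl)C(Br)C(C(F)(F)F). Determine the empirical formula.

Atom tally by fragment:
  CH3 → C:1 H:3
  CH(I) → C:1 H:1 I:1
  CH(Cl) → C:1 H:1 Cl:1
  CH(Br) → C:1 H:1 Br:1
  CH2CF3 → C:2 H:2 F:3
Element totals:
  C: 6
  H: 8
  Br: 1
  Cl: 1
  F: 3
  I: 1
Molecular formula: C6H8BrClF3I.
gcd of subscripts (1, 6, 1, 3, 8, 1) = 1, so the empirical formula equals the molecular formula.

C6H8BrClF3I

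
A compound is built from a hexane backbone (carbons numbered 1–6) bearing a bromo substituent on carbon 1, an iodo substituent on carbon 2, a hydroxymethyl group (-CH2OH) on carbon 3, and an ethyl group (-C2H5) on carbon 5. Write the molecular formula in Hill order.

Atom tally by fragment:
  BrCH2 → C:1 H:2 Br:1
  CH(I) → C:1 H:1 I:1
  CH(CH2OH) → C:2 H:4 O:1
  CH2 → C:1 H:2
  CH(C2H5) → C:3 H:6
  CH3 → C:1 H:3
Element totals:
  C: 9
  H: 18
  Br: 1
  I: 1
  O: 1

C9H18BrIO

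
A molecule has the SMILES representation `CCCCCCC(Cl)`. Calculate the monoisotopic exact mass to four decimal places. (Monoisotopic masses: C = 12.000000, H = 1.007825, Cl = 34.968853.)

134.0862

Atom tally by fragment:
  CH3 → C:1 H:3
  CH2 → C:1 H:2
  CH2 → C:1 H:2
  CH2 → C:1 H:2
  CH2 → C:1 H:2
  CH2 → C:1 H:2
  CH2Cl → C:1 H:2 Cl:1
Element totals:
  C: 7
  H: 15
  Cl: 1
Molecular formula: C7H15Cl.
  M = 7(12.0) + 15(1.007825) + 34.968853
    = 84.000000 + 15.117375 + 34.968853 = 134.086228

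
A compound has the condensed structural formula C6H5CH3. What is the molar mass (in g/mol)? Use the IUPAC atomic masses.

Atom tally by fragment:
  benzene ring core → C:6 H:6
  (− 1 ring H displaced by substituents)
  + CH3 → C:1 H:3
Element totals:
  C: 7
  H: 8
Molecular formula: C7H8.
  M = 7(12.011) + 8(1.008)
    = 84.077 + 8.064 = 92.141

92.14 g/mol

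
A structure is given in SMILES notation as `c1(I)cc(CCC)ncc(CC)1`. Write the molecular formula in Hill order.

C10H14IN

Atom tally by fragment:
  pyridine ring core → C:5 H:5 N:1
  (− 3 ring H displaced by substituents)
  + I → I:1
  + CH2CH2CH3 → C:3 H:7
  + C2H5 → C:2 H:5
Element totals:
  C: 10
  H: 14
  I: 1
  N: 1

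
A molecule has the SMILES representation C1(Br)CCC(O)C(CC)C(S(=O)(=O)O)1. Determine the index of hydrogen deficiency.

Atom tally by fragment:
  cyclohexane ring core → C:6 H:12
  (− 4 ring H displaced by substituents)
  + Br → Br:1
  + OH → O:1 H:1
  + C2H5 → C:2 H:5
  + SO3H → S:1 O:3 H:1
Element totals:
  C: 8
  H: 15
  Br: 1
  O: 4
  S: 1
Molecular formula: C8H15BrO4S.
DoU = (2C + 2 + N − H − X) / 2 = (2·8 + 2 + 0 − 15 − 1) / 2 = 1.

1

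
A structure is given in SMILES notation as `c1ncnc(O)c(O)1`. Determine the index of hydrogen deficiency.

4

Atom tally by fragment:
  pyrimidine ring core → C:4 H:4 N:2
  (− 2 ring H displaced by substituents)
  + OH → O:1 H:1
  + OH → O:1 H:1
Element totals:
  C: 4
  H: 4
  N: 2
  O: 2
Molecular formula: C4H4N2O2.
DoU = (2C + 2 + N − H − X) / 2 = (2·4 + 2 + 2 − 4 − 0) / 2 = 4.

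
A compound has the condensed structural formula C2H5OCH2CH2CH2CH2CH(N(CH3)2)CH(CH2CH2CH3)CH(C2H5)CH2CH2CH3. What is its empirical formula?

Atom tally by fragment:
  C2H5OCH2 → C:3 H:7 O:1
  CH2 → C:1 H:2
  CH2 → C:1 H:2
  CH2 → C:1 H:2
  CH(N(CH3)2) → C:3 H:7 N:1
  CH(CH2CH2CH3) → C:4 H:8
  CH(C2H5) → C:3 H:6
  CH2 → C:1 H:2
  CH2 → C:1 H:2
  CH3 → C:1 H:3
Element totals:
  C: 19
  H: 41
  N: 1
  O: 1
Molecular formula: C19H41NO.
gcd of subscripts (19, 41, 1, 1) = 1, so the empirical formula equals the molecular formula.

C19H41NO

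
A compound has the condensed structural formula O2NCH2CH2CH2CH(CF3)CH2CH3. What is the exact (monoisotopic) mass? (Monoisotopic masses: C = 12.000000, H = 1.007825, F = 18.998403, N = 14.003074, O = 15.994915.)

199.0820

Atom tally by fragment:
  O2NCH2 → C:1 H:2 N:1 O:2
  CH2 → C:1 H:2
  CH2 → C:1 H:2
  CH(CF3) → C:2 H:1 F:3
  CH2 → C:1 H:2
  CH3 → C:1 H:3
Element totals:
  C: 7
  H: 12
  F: 3
  N: 1
  O: 2
Molecular formula: C7H12F3NO2.
  M = 7(12.0) + 12(1.007825) + 3(18.998403) + 14.003074 + 2(15.994915)
    = 84.000000 + 12.093900 + 56.995209 + 14.003074 + 31.989830 = 199.082013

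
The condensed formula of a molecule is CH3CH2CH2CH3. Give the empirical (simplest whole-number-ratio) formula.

Atom tally by fragment:
  CH3 → C:1 H:3
  CH2 → C:1 H:2
  CH2 → C:1 H:2
  CH3 → C:1 H:3
Element totals:
  C: 4
  H: 10
Molecular formula: C4H10.
gcd of subscripts = 2; dividing each by 2:
  C: 4/2 = 2
  H: 10/2 = 5

C2H5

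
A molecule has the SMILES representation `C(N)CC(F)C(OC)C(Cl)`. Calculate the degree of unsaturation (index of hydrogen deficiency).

0

Atom tally by fragment:
  H2NCH2 → C:1 H:4 N:1
  CH2 → C:1 H:2
  CH(F) → C:1 H:1 F:1
  CH(OCH3) → C:2 H:4 O:1
  CH2Cl → C:1 H:2 Cl:1
Element totals:
  C: 6
  H: 13
  Cl: 1
  F: 1
  N: 1
  O: 1
Molecular formula: C6H13ClFNO.
DoU = (2C + 2 + N − H − X) / 2 = (2·6 + 2 + 1 − 13 − 2) / 2 = 0.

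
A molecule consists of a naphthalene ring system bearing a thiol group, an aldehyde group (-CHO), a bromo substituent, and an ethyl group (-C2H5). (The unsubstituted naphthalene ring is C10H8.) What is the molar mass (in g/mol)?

295.19 g/mol

Atom tally by fragment:
  naphthalene ring system core → C:10 H:8
  (− 4 ring H displaced by substituents)
  + SH → S:1 H:1
  + CHO → C:1 H:1 O:1
  + Br → Br:1
  + C2H5 → C:2 H:5
Element totals:
  C: 13
  H: 11
  Br: 1
  O: 1
  S: 1
Molecular formula: C13H11BrOS.
  M = 13(12.011) + 11(1.008) + 79.904 + 15.999 + 32.06
    = 156.143 + 11.088 + 79.904 + 15.999 + 32.060 = 295.194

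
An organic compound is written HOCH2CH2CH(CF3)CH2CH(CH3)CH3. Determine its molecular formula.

C8H15F3O

Atom tally by fragment:
  HOCH2CH2 → C:2 H:5 O:1
  CH(CF3) → C:2 H:1 F:3
  CH2 → C:1 H:2
  CH(CH3) → C:2 H:4
  CH3 → C:1 H:3
Element totals:
  C: 8
  H: 15
  F: 3
  O: 1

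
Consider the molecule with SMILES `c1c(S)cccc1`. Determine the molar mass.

110.17 g/mol

Atom tally by fragment:
  benzene ring core → C:6 H:6
  (− 1 ring H displaced by substituents)
  + SH → S:1 H:1
Element totals:
  C: 6
  H: 6
  S: 1
Molecular formula: C6H6S.
  M = 6(12.011) + 6(1.008) + 32.06
    = 72.066 + 6.048 + 32.060 = 110.174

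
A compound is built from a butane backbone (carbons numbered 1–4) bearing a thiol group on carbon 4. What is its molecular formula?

C4H10S

Atom tally by fragment:
  CH3 → C:1 H:3
  CH2 → C:1 H:2
  CH2 → C:1 H:2
  CH2SH → C:1 H:3 S:1
Element totals:
  C: 4
  H: 10
  S: 1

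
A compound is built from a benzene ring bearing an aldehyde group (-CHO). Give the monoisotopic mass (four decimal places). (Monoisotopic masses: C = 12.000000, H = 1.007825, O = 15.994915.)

Atom tally by fragment:
  benzene ring core → C:6 H:6
  (− 1 ring H displaced by substituents)
  + CHO → C:1 H:1 O:1
Element totals:
  C: 7
  H: 6
  O: 1
Molecular formula: C7H6O.
  M = 7(12.0) + 6(1.007825) + 15.994915
    = 84.000000 + 6.046950 + 15.994915 = 106.041865

106.0419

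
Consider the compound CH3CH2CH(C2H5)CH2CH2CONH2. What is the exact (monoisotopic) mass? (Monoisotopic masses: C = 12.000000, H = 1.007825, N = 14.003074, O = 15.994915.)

143.1310

Atom tally by fragment:
  CH3 → C:1 H:3
  CH2 → C:1 H:2
  CH(C2H5) → C:3 H:6
  CH2 → C:1 H:2
  CH2CONH2 → C:2 H:4 O:1 N:1
Element totals:
  C: 8
  H: 17
  N: 1
  O: 1
Molecular formula: C8H17NO.
  M = 8(12.0) + 17(1.007825) + 14.003074 + 15.994915
    = 96.000000 + 17.133025 + 14.003074 + 15.994915 = 143.131014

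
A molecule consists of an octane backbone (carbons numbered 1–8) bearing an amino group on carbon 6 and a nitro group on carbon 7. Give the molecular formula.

C8H18N2O2

Atom tally by fragment:
  CH3 → C:1 H:3
  CH2 → C:1 H:2
  CH2 → C:1 H:2
  CH2 → C:1 H:2
  CH2 → C:1 H:2
  CH(NH2) → C:1 H:3 N:1
  CH(NO2) → C:1 H:1 N:1 O:2
  CH3 → C:1 H:3
Element totals:
  C: 8
  H: 18
  N: 2
  O: 2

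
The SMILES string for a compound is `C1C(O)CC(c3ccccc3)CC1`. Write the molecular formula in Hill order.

C12H16O

Atom tally by fragment:
  cyclohexane ring core → C:6 H:12
  (− 2 ring H displaced by substituents)
  + OH → O:1 H:1
  + C6H5 → C:6 H:5
Element totals:
  C: 12
  H: 16
  O: 1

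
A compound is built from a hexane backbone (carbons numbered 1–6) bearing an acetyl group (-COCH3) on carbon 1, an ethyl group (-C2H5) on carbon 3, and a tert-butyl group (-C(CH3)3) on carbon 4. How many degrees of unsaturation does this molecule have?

1

Atom tally by fragment:
  CH3COCH2 → C:3 H:5 O:1
  CH2 → C:1 H:2
  CH(C2H5) → C:3 H:6
  CH(C(CH3)3) → C:5 H:10
  CH2 → C:1 H:2
  CH3 → C:1 H:3
Element totals:
  C: 14
  H: 28
  O: 1
Molecular formula: C14H28O.
DoU = (2C + 2 + N − H − X) / 2 = (2·14 + 2 + 0 − 28 − 0) / 2 = 1.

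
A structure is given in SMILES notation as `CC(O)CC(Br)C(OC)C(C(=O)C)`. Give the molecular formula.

C9H17BrO3

Atom tally by fragment:
  CH3 → C:1 H:3
  CH(OH) → C:1 H:2 O:1
  CH2 → C:1 H:2
  CH(Br) → C:1 H:1 Br:1
  CH(OCH3) → C:2 H:4 O:1
  CH2COCH3 → C:3 H:5 O:1
Element totals:
  C: 9
  H: 17
  Br: 1
  O: 3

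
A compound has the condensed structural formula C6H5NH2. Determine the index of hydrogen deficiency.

Atom tally by fragment:
  benzene ring core → C:6 H:6
  (− 1 ring H displaced by substituents)
  + NH2 → N:1 H:2
Element totals:
  C: 6
  H: 7
  N: 1
Molecular formula: C6H7N.
DoU = (2C + 2 + N − H − X) / 2 = (2·6 + 2 + 1 − 7 − 0) / 2 = 4.

4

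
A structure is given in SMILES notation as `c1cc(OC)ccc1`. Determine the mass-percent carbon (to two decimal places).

Atom tally by fragment:
  benzene ring core → C:6 H:6
  (− 1 ring H displaced by substituents)
  + OCH3 → C:1 H:3 O:1
Element totals:
  C: 7
  H: 8
  O: 1
Molecular formula: C7H8O.
Molar mass = 108.140 g/mol.
Mass from C: 7 × 12.011 = 84.077 g/mol.
%C = 84.077 / 108.140 × 100 = 77.75%.

77.75%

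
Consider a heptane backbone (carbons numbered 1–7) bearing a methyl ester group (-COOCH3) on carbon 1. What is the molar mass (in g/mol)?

158.24 g/mol

Atom tally by fragment:
  CH3OOCCH2 → C:3 H:5 O:2
  CH2 → C:1 H:2
  CH2 → C:1 H:2
  CH2 → C:1 H:2
  CH2 → C:1 H:2
  CH2 → C:1 H:2
  CH3 → C:1 H:3
Element totals:
  C: 9
  H: 18
  O: 2
Molecular formula: C9H18O2.
  M = 9(12.011) + 18(1.008) + 2(15.999)
    = 108.099 + 18.144 + 31.998 = 158.241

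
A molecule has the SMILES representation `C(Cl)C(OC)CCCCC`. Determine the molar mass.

Atom tally by fragment:
  ClCH2 → C:1 H:2 Cl:1
  CH(OCH3) → C:2 H:4 O:1
  CH2 → C:1 H:2
  CH2 → C:1 H:2
  CH2 → C:1 H:2
  CH2 → C:1 H:2
  CH3 → C:1 H:3
Element totals:
  C: 8
  H: 17
  Cl: 1
  O: 1
Molecular formula: C8H17ClO.
  M = 8(12.011) + 17(1.008) + 35.45 + 15.999
    = 96.088 + 17.136 + 35.450 + 15.999 = 164.673

164.67 g/mol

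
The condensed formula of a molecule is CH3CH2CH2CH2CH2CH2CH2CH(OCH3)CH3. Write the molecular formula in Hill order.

Atom tally by fragment:
  CH3 → C:1 H:3
  CH2 → C:1 H:2
  CH2 → C:1 H:2
  CH2 → C:1 H:2
  CH2 → C:1 H:2
  CH2 → C:1 H:2
  CH2 → C:1 H:2
  CH(OCH3) → C:2 H:4 O:1
  CH3 → C:1 H:3
Element totals:
  C: 10
  H: 22
  O: 1

C10H22O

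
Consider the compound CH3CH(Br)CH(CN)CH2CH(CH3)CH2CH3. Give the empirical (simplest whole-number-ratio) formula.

C9H16BrN

Atom tally by fragment:
  CH3 → C:1 H:3
  CH(Br) → C:1 H:1 Br:1
  CH(CN) → C:2 H:1 N:1
  CH2 → C:1 H:2
  CH(CH3) → C:2 H:4
  CH2 → C:1 H:2
  CH3 → C:1 H:3
Element totals:
  C: 9
  H: 16
  Br: 1
  N: 1
Molecular formula: C9H16BrN.
gcd of subscripts (1, 9, 16, 1) = 1, so the empirical formula equals the molecular formula.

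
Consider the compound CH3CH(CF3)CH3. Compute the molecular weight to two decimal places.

Atom tally by fragment:
  CH3 → C:1 H:3
  CH(CF3) → C:2 H:1 F:3
  CH3 → C:1 H:3
Element totals:
  C: 4
  H: 7
  F: 3
Molecular formula: C4H7F3.
  M = 4(12.011) + 7(1.008) + 3(18.998)
    = 48.044 + 7.056 + 56.994 = 112.094

112.09 g/mol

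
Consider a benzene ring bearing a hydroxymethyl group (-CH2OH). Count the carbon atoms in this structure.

7

Atom tally by fragment:
  benzene ring core → C:6 H:6
  (− 1 ring H displaced by substituents)
  + CH2OH → C:1 H:3 O:1
Element totals:
  C: 7
  H: 8
  O: 1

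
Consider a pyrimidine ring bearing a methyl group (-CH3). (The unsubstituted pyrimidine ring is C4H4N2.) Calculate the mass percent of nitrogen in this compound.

29.77%

Atom tally by fragment:
  pyrimidine ring core → C:4 H:4 N:2
  (− 1 ring H displaced by substituents)
  + CH3 → C:1 H:3
Element totals:
  C: 5
  H: 6
  N: 2
Molecular formula: C5H6N2.
Molar mass = 94.117 g/mol.
Mass from N: 2 × 14.007 = 28.014 g/mol.
%N = 28.014 / 94.117 × 100 = 29.77%.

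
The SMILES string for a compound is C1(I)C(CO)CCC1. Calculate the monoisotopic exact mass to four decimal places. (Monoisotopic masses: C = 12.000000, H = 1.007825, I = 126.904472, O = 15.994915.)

Atom tally by fragment:
  cyclopentane ring core → C:5 H:10
  (− 2 ring H displaced by substituents)
  + I → I:1
  + CH2OH → C:1 H:3 O:1
Element totals:
  C: 6
  H: 11
  I: 1
  O: 1
Molecular formula: C6H11IO.
  M = 6(12.0) + 11(1.007825) + 126.904472 + 15.994915
    = 72.000000 + 11.086075 + 126.904472 + 15.994915 = 225.985462

225.9855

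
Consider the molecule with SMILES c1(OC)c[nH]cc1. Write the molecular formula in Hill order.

C5H7NO

Atom tally by fragment:
  pyrrole ring core → C:4 H:5 N:1
  (− 1 ring H displaced by substituents)
  + OCH3 → C:1 H:3 O:1
Element totals:
  C: 5
  H: 7
  N: 1
  O: 1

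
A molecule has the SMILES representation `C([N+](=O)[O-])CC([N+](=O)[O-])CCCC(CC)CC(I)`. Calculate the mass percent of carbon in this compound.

35.50%

Atom tally by fragment:
  O2NCH2 → C:1 H:2 N:1 O:2
  CH2 → C:1 H:2
  CH(NO2) → C:1 H:1 N:1 O:2
  CH2 → C:1 H:2
  CH2 → C:1 H:2
  CH2 → C:1 H:2
  CH(C2H5) → C:3 H:6
  CH2 → C:1 H:2
  CH2I → C:1 H:2 I:1
Element totals:
  C: 11
  H: 21
  I: 1
  N: 2
  O: 4
Molecular formula: C11H21IN2O4.
Molar mass = 372.203 g/mol.
Mass from C: 11 × 12.011 = 132.121 g/mol.
%C = 132.121 / 372.203 × 100 = 35.50%.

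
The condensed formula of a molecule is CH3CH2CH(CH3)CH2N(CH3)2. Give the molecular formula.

C7H17N

Atom tally by fragment:
  CH3 → C:1 H:3
  CH2 → C:1 H:2
  CH(CH3) → C:2 H:4
  CH2N(CH3)2 → C:3 H:8 N:1
Element totals:
  C: 7
  H: 17
  N: 1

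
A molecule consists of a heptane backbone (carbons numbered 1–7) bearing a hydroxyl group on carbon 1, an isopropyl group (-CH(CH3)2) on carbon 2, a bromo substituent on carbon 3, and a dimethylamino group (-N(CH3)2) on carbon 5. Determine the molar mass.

280.25 g/mol

Atom tally by fragment:
  HOCH2 → C:1 H:3 O:1
  CH(CH(CH3)2) → C:4 H:8
  CH(Br) → C:1 H:1 Br:1
  CH2 → C:1 H:2
  CH(N(CH3)2) → C:3 H:7 N:1
  CH2 → C:1 H:2
  CH3 → C:1 H:3
Element totals:
  C: 12
  H: 26
  Br: 1
  N: 1
  O: 1
Molecular formula: C12H26BrNO.
  M = 12(12.011) + 26(1.008) + 79.904 + 14.007 + 15.999
    = 144.132 + 26.208 + 79.904 + 14.007 + 15.999 = 280.250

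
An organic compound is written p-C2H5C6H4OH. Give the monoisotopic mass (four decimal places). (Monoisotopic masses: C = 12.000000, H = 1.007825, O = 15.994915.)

122.0732

Atom tally by fragment:
  benzene ring core → C:6 H:6
  (− 2 ring H displaced by substituents)
  + C2H5 → C:2 H:5
  + OH → O:1 H:1
Element totals:
  C: 8
  H: 10
  O: 1
Molecular formula: C8H10O.
  M = 8(12.0) + 10(1.007825) + 15.994915
    = 96.000000 + 10.078250 + 15.994915 = 122.073165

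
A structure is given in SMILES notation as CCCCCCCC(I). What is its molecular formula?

C8H17I

Atom tally by fragment:
  CH3 → C:1 H:3
  CH2 → C:1 H:2
  CH2 → C:1 H:2
  CH2 → C:1 H:2
  CH2 → C:1 H:2
  CH2 → C:1 H:2
  CH2 → C:1 H:2
  CH2I → C:1 H:2 I:1
Element totals:
  C: 8
  H: 17
  I: 1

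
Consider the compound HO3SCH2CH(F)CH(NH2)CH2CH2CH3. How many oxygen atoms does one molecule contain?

Element totals:
  C: 6
  H: 14
  F: 1
  N: 1
  O: 3
  S: 1

3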